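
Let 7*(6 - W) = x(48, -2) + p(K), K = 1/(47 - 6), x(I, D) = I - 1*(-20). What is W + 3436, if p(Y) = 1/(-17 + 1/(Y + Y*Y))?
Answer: 23233100/6769 ≈ 3432.3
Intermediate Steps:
x(I, D) = 20 + I (x(I, D) = I + 20 = 20 + I)
K = 1/41 ≈ 0.024390
p(Y) = 1/(-17 + 1/(Y + Y²))
W = -25184/6769 (W = 6 - ((20 + 48) - 1*1/41*(1 + 1/41)/(-1 + 17*(1/41) + 17*(1/41)²))/7 = 6 - (68 - 1*1/41*42/41/(-1 + 17/41 + 17*(1/1681)))/7 = 6 - (68 - 1*1/41*42/41/(-1 + 17/41 + 17/1681))/7 = 6 - (68 - 1*1/41*42/41/(-967/1681))/7 = 6 - (68 - 1*1/41*(-1681/967)*42/41)/7 = 6 - (68 + 42/967)/7 = 6 - ⅐*65798/967 = 6 - 65798/6769 = -25184/6769 ≈ -3.7205)
W + 3436 = -25184/6769 + 3436 = 23233100/6769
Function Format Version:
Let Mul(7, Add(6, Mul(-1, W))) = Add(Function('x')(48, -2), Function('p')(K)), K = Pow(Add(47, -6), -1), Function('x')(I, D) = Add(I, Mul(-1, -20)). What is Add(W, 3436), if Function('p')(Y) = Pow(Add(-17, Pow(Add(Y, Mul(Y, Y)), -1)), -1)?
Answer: Rational(23233100, 6769) ≈ 3432.3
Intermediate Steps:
Function('x')(I, D) = Add(20, I) (Function('x')(I, D) = Add(I, 20) = Add(20, I))
K = Rational(1, 41) (K = Pow(41, -1) = Rational(1, 41) ≈ 0.024390)
Function('p')(Y) = Pow(Add(-17, Pow(Add(Y, Pow(Y, 2)), -1)), -1)
W = Rational(-25184, 6769) (W = Add(6, Mul(Rational(-1, 7), Add(Add(20, 48), Mul(-1, Rational(1, 41), Pow(Add(-1, Mul(17, Rational(1, 41)), Mul(17, Pow(Rational(1, 41), 2))), -1), Add(1, Rational(1, 41)))))) = Add(6, Mul(Rational(-1, 7), Add(68, Mul(-1, Rational(1, 41), Pow(Add(-1, Rational(17, 41), Mul(17, Rational(1, 1681))), -1), Rational(42, 41))))) = Add(6, Mul(Rational(-1, 7), Add(68, Mul(-1, Rational(1, 41), Pow(Add(-1, Rational(17, 41), Rational(17, 1681)), -1), Rational(42, 41))))) = Add(6, Mul(Rational(-1, 7), Add(68, Mul(-1, Rational(1, 41), Pow(Rational(-967, 1681), -1), Rational(42, 41))))) = Add(6, Mul(Rational(-1, 7), Add(68, Mul(-1, Rational(1, 41), Rational(-1681, 967), Rational(42, 41))))) = Add(6, Mul(Rational(-1, 7), Add(68, Rational(42, 967)))) = Add(6, Mul(Rational(-1, 7), Rational(65798, 967))) = Add(6, Rational(-65798, 6769)) = Rational(-25184, 6769) ≈ -3.7205)
Add(W, 3436) = Add(Rational(-25184, 6769), 3436) = Rational(23233100, 6769)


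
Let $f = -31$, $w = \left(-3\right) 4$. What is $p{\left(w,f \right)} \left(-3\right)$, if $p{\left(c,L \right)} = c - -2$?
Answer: $30$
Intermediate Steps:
$w = -12$
$p{\left(c,L \right)} = 2 + c$ ($p{\left(c,L \right)} = c + 2 = 2 + c$)
$p{\left(w,f \right)} \left(-3\right) = \left(2 - 12\right) \left(-3\right) = \left(-10\right) \left(-3\right) = 30$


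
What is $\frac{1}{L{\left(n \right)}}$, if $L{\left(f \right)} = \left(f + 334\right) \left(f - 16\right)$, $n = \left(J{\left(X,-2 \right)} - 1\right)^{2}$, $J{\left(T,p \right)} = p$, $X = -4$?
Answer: $- \frac{1}{2401} \approx -0.00041649$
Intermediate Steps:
$n = 9$ ($n = \left(-2 - 1\right)^{2} = \left(-3\right)^{2} = 9$)
$L{\left(f \right)} = \left(-16 + f\right) \left(334 + f\right)$ ($L{\left(f \right)} = \left(334 + f\right) \left(-16 + f\right) = \left(-16 + f\right) \left(334 + f\right)$)
$\frac{1}{L{\left(n \right)}} = \frac{1}{-5344 + 9^{2} + 318 \cdot 9} = \frac{1}{-5344 + 81 + 2862} = \frac{1}{-2401} = - \frac{1}{2401}$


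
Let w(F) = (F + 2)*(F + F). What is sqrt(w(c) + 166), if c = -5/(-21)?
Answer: 2*sqrt(18419)/21 ≈ 12.925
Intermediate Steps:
c = 5/21 (c = -5*(-1/21) = 5/21 ≈ 0.23810)
w(F) = 2*F*(2 + F) (w(F) = (2 + F)*(2*F) = 2*F*(2 + F))
sqrt(w(c) + 166) = sqrt(2*(5/21)*(2 + 5/21) + 166) = sqrt(2*(5/21)*(47/21) + 166) = sqrt(470/441 + 166) = sqrt(73676/441) = 2*sqrt(18419)/21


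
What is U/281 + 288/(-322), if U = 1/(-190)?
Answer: -7688321/8595790 ≈ -0.89443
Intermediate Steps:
U = -1/190 ≈ -0.0052632
U/281 + 288/(-322) = -1/190/281 + 288/(-322) = -1/190*1/281 + 288*(-1/322) = -1/53390 - 144/161 = -7688321/8595790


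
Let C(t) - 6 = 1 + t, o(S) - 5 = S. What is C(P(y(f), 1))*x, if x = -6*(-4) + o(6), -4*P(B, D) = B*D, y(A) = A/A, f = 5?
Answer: 945/4 ≈ 236.25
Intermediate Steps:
o(S) = 5 + S
y(A) = 1
P(B, D) = -B*D/4
C(t) = 7 + t (C(t) = 6 + (1 + t) = 7 + t)
x = 35 (x = -6*(-4) + (5 + 6) = 24 + 11 = 35)
C(P(y(f), 1))*x = (7 - ¼*1*1)*35 = (7 - ¼)*35 = (27/4)*35 = 945/4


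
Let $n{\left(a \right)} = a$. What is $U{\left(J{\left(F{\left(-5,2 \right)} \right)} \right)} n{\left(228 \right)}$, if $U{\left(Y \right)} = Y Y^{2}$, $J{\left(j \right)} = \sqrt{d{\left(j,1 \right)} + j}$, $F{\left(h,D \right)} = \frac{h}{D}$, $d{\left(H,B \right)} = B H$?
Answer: $- 1140 i \sqrt{5} \approx - 2549.1 i$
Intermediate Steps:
$J{\left(j \right)} = \sqrt{2} \sqrt{j}$ ($J{\left(j \right)} = \sqrt{1 j + j} = \sqrt{j + j} = \sqrt{2 j} = \sqrt{2} \sqrt{j}$)
$U{\left(Y \right)} = Y^{3}$
$U{\left(J{\left(F{\left(-5,2 \right)} \right)} \right)} n{\left(228 \right)} = \left(\sqrt{2} \sqrt{- \frac{5}{2}}\right)^{3} \cdot 228 = \left(\sqrt{2} \frac{i \sqrt{10}}{2}\right)^{3} \cdot 228 = \left(i \sqrt{5}\right)^{3} \cdot 228 = - 5 i \sqrt{5} \cdot 228 = - 1140 i \sqrt{5}$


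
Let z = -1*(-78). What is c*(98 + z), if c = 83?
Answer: 14608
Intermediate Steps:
z = 78
c*(98 + z) = 83*(98 + 78) = 83*176 = 14608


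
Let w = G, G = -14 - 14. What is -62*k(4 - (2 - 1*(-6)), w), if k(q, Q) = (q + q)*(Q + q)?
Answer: -15872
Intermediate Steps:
G = -28
w = -28
k(q, Q) = 2*q*(Q + q) (k(q, Q) = (2*q)*(Q + q) = 2*q*(Q + q))
-62*k(4 - (2 - 1*(-6)), w) = -124*(4 - (2 - 1*(-6)))*(-28 + (4 - (2 - 1*(-6)))) = -124*(4 - (2 + 6))*(-28 + (4 - (2 + 6))) = -124*(4 - 1*8)*(-28 + (4 - 1*8)) = -124*(4 - 8)*(-28 + (4 - 8)) = -124*(-4)*(-28 - 4) = -124*(-4)*(-32) = -62*256 = -15872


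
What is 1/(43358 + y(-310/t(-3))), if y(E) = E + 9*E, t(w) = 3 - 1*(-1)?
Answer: 1/42583 ≈ 2.3484e-5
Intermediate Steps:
t(w) = 4 (t(w) = 3 + 1 = 4)
y(E) = 10*E
1/(43358 + y(-310/t(-3))) = 1/(43358 + 10*(-310/4)) = 1/(43358 + 10*(-310*1/4)) = 1/(43358 + 10*(-155/2)) = 1/(43358 - 775) = 1/42583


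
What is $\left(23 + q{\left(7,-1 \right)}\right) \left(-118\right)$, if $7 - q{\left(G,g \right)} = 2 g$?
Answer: $-3776$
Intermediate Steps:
$q{\left(G,g \right)} = 7 - 2 g$
$\left(23 + q{\left(7,-1 \right)}\right) \left(-118\right) = \left(23 + \left(7 - -2\right)\right) \left(-118\right) = \left(23 + \left(7 + 2\right)\right) \left(-118\right) = \left(23 + 9\right) \left(-118\right) = 32 \left(-118\right) = -3776$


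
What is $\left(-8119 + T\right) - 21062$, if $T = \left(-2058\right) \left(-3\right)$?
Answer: $-23007$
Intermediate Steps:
$T = 6174$
$\left(-8119 + T\right) - 21062 = \left(-8119 + 6174\right) - 21062 = -1945 - 21062 = -23007$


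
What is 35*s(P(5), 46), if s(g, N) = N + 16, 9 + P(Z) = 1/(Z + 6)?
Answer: 2170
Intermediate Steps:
P(Z) = -9 + 1/(6 + Z) (P(Z) = -9 + 1/(Z + 6) = -9 + 1/(6 + Z))
s(g, N) = 16 + N
35*s(P(5), 46) = 35*(16 + 46) = 35*62 = 2170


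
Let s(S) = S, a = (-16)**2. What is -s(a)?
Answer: -256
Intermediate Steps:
a = 256
-s(a) = -1*256 = -256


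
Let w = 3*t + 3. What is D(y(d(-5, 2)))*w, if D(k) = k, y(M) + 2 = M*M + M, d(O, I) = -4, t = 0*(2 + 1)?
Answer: 30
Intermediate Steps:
t = 0 (t = 0*3 = 0)
y(M) = -2 + M + M² (y(M) = -2 + (M*M + M) = -2 + (M² + M) = -2 + (M + M²) = -2 + M + M²)
w = 3 (w = 3*0 + 3 = 0 + 3 = 3)
D(y(d(-5, 2)))*w = (-2 - 4 + (-4)²)*3 = (-2 - 4 + 16)*3 = 10*3 = 30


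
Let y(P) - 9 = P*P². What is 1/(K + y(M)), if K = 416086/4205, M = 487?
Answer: 4205/485683433046 ≈ 8.6579e-9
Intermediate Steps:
K = 416086/4205 (K = 416086*(1/4205) = 416086/4205 ≈ 98.950)
y(P) = 9 + P³ (y(P) = 9 + P*P² = 9 + P³)
1/(K + y(M)) = 1/(416086/4205 + (9 + 487³)) = 1/(416086/4205 + (9 + 115501303)) = 1/(416086/4205 + 115501312) = 1/(485683433046/4205) = 4205/485683433046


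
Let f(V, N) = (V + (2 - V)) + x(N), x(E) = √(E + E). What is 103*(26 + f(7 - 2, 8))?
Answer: 3296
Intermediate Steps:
x(E) = √2*√E (x(E) = √(2*E) = √2*√E)
f(V, N) = 2 + √2*√N (f(V, N) = (V + (2 - V)) + √2*√N = 2 + √2*√N)
103*(26 + f(7 - 2, 8)) = 103*(26 + (2 + √2*√8)) = 103*(26 + (2 + √2*(2*√2))) = 103*(26 + (2 + 4)) = 103*(26 + 6) = 103*32 = 3296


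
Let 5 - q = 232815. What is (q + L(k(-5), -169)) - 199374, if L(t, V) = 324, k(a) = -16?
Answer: -431860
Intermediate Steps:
q = -232810 (q = 5 - 1*232815 = 5 - 232815 = -232810)
(q + L(k(-5), -169)) - 199374 = (-232810 + 324) - 199374 = -232486 - 199374 = -431860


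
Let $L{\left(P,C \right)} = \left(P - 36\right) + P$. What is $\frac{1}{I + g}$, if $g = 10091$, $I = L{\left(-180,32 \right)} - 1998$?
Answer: $\frac{1}{7697} \approx 0.00012992$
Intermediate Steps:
$L{\left(P,C \right)} = -36 + 2 P$ ($L{\left(P,C \right)} = \left(-36 + P\right) + P = -36 + 2 P$)
$I = -2394$ ($I = \left(-36 + 2 \left(-180\right)\right) - 1998 = \left(-36 - 360\right) - 1998 = -396 - 1998 = -2394$)
$\frac{1}{I + g} = \frac{1}{-2394 + 10091} = \frac{1}{7697}$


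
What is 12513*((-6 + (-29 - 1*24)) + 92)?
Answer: 412929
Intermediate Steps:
12513*((-6 + (-29 - 1*24)) + 92) = 12513*((-6 + (-29 - 24)) + 92) = 12513*((-6 - 53) + 92) = 12513*(-59 + 92) = 12513*33 = 412929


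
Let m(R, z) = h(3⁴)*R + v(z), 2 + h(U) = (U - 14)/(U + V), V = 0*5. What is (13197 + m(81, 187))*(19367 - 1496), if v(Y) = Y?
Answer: 237487719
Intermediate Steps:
V = 0
h(U) = -2 + (-14 + U)/U (h(U) = -2 + (U - 14)/(U + 0) = -2 + (-14 + U)/U)
m(R, z) = z - 95*R/81 (m(R, z) = ((-14 - 1*3⁴)/(3⁴))*R + z = ((-14 - 1*81)/81)*R + z = ((-14 - 81)/81)*R + z = ((1/81)*(-95))*R + z = -95*R/81 + z = z - 95*R/81)
(13197 + m(81, 187))*(19367 - 1496) = (13197 + (187 - 95/81*81))*(19367 - 1496) = (13197 + (187 - 95))*17871 = (13197 + 92)*17871 = 13289*17871 = 237487719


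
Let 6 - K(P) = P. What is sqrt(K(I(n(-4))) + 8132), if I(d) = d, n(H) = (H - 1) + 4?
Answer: sqrt(8139) ≈ 90.216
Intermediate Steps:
n(H) = 3 + H (n(H) = (-1 + H) + 4 = 3 + H)
K(P) = 6 - P
sqrt(K(I(n(-4))) + 8132) = sqrt((6 - (3 - 4)) + 8132) = sqrt((6 - 1*(-1)) + 8132) = sqrt((6 + 1) + 8132) = sqrt(7 + 8132) = sqrt(8139)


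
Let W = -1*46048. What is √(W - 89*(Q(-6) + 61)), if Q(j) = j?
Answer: I*√50943 ≈ 225.71*I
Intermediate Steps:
W = -46048
√(W - 89*(Q(-6) + 61)) = √(-46048 - 89*(-6 + 61)) = √(-46048 - 89*55) = √(-46048 - 4895) = √(-50943) = I*√50943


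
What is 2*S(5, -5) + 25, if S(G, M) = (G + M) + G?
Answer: 35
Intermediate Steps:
S(G, M) = M + 2*G
2*S(5, -5) + 25 = 2*(-5 + 2*5) + 25 = 2*(-5 + 10) + 25 = 2*5 + 25 = 10 + 25 = 35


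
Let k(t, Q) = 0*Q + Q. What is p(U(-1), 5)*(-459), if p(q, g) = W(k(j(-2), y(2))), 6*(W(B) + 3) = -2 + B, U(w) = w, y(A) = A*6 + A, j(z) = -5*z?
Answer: 459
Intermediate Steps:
y(A) = 7*A (y(A) = 6*A + A = 7*A)
k(t, Q) = Q (k(t, Q) = 0 + Q = Q)
W(B) = -10/3 + B/6 (W(B) = -3 + (-2 + B)/6 = -3 + (-1/3 + B/6) = -10/3 + B/6)
p(q, g) = -1 (p(q, g) = -10/3 + (7*2)/6 = -10/3 + (1/6)*14 = -10/3 + 7/3 = -1)
p(U(-1), 5)*(-459) = -1*(-459) = 459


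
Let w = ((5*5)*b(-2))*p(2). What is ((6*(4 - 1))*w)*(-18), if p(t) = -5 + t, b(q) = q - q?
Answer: 0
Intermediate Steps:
b(q) = 0
w = 0 (w = ((5*5)*0)*(-5 + 2) = (25*0)*(-3) = 0*(-3) = 0)
((6*(4 - 1))*w)*(-18) = ((6*(4 - 1))*0)*(-18) = ((6*3)*0)*(-18) = (18*0)*(-18) = 0*(-18) = 0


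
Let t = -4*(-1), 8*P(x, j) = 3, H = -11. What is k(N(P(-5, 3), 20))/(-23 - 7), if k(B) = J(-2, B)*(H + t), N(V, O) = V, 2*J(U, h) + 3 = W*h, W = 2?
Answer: -21/80 ≈ -0.26250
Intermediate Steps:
J(U, h) = -3/2 + h (J(U, h) = -3/2 + (2*h)/2 = -3/2 + h)
P(x, j) = 3/8 (P(x, j) = (1/8)*3 = 3/8)
t = 4
k(B) = 21/2 - 7*B (k(B) = (-3/2 + B)*(-11 + 4) = (-3/2 + B)*(-7) = 21/2 - 7*B)
k(N(P(-5, 3), 20))/(-23 - 7) = (21/2 - 7*3/8)/(-23 - 7) = (21/2 - 21/8)/(-30) = -1/30*63/8 = -21/80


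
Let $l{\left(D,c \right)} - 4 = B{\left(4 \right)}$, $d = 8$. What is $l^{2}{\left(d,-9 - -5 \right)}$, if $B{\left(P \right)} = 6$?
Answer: $100$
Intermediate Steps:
$l{\left(D,c \right)} = 10$ ($l{\left(D,c \right)} = 4 + 6 = 10$)
$l^{2}{\left(d,-9 - -5 \right)} = 10^{2} = 100$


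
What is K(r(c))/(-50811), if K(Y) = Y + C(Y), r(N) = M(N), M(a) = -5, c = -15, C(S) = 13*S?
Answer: 70/50811 ≈ 0.0013777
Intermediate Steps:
r(N) = -5
K(Y) = 14*Y (K(Y) = Y + 13*Y = 14*Y)
K(r(c))/(-50811) = (14*(-5))/(-50811) = -70*(-1/50811) = 70/50811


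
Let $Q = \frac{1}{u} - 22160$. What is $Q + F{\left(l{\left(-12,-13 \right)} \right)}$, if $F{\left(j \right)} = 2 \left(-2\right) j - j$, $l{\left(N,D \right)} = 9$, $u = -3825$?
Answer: $- \frac{84934126}{3825} \approx -22205.0$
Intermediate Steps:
$F{\left(j \right)} = - 5 j$ ($F{\left(j \right)} = - 4 j - j = - 5 j$)
$Q = - \frac{84762001}{3825}$ ($Q = \frac{1}{-3825} - 22160 = - \frac{1}{3825} - 22160 = - \frac{84762001}{3825} \approx -22160.0$)
$Q + F{\left(l{\left(-12,-13 \right)} \right)} = - \frac{84762001}{3825} - 45 = - \frac{84934126}{3825}$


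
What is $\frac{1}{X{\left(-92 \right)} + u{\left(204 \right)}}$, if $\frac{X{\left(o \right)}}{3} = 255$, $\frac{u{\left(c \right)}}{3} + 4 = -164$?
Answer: $\frac{1}{261} \approx 0.0038314$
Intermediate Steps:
$u{\left(c \right)} = -504$ ($u{\left(c \right)} = -12 + 3 \left(-164\right) = -12 - 492 = -504$)
$X{\left(o \right)} = 765$ ($X{\left(o \right)} = 3 \cdot 255 = 765$)
$\frac{1}{X{\left(-92 \right)} + u{\left(204 \right)}} = \frac{1}{765 - 504} = \frac{1}{261}$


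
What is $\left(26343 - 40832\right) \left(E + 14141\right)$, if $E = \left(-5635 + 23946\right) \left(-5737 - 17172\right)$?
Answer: $6077737892862$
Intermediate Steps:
$E = -419486699$ ($E = 18311 \left(-22909\right) = -419486699$)
$\left(26343 - 40832\right) \left(E + 14141\right) = \left(26343 - 40832\right) \left(-419486699 + 14141\right) = \left(-14489\right) \left(-419472558\right) = 6077737892862$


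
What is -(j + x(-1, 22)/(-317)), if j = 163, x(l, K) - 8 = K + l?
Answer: -51642/317 ≈ -162.91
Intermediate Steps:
x(l, K) = 8 + K + l (x(l, K) = 8 + (K + l) = 8 + K + l)
-(j + x(-1, 22)/(-317)) = -(163 + (8 + 22 - 1)/(-317)) = -(163 - 1/317*29) = -(163 - 29/317) = -1*51642/317 = -51642/317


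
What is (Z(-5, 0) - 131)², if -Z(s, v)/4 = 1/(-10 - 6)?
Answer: 273529/16 ≈ 17096.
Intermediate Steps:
Z(s, v) = ¼ (Z(s, v) = -4/(-10 - 6) = -4/(-16) = -4*(-1/16) = ¼)
(Z(-5, 0) - 131)² = (¼ - 131)² = (-523/4)² = 273529/16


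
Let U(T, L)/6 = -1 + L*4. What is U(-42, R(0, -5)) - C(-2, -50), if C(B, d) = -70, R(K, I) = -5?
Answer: -56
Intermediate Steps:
U(T, L) = -6 + 24*L (U(T, L) = 6*(-1 + L*4) = 6*(-1 + 4*L) = -6 + 24*L)
U(-42, R(0, -5)) - C(-2, -50) = (-6 + 24*(-5)) - 1*(-70) = (-6 - 120) + 70 = -126 + 70 = -56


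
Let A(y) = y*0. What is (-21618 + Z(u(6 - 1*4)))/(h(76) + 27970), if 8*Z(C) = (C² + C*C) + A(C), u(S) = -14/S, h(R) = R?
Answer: -86423/112184 ≈ -0.77037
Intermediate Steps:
A(y) = 0
Z(C) = C²/4 (Z(C) = ((C² + C*C) + 0)/8 = ((C² + C²) + 0)/8 = (2*C² + 0)/8 = (2*C²)/8 = C²/4)
(-21618 + Z(u(6 - 1*4)))/(h(76) + 27970) = (-21618 + (-14/(6 - 1*4))²/4)/(76 + 27970) = (-21618 + (-14/(6 - 4))²/4)/28046 = (-21618 + (-14/2)²/4)*(1/28046) = (-21618 + (-14*½)²/4)*(1/28046) = (-21618 + (¼)*(-7)²)*(1/28046) = (-21618 + (¼)*49)*(1/28046) = (-21618 + 49/4)*(1/28046) = -86423/4*1/28046 = -86423/112184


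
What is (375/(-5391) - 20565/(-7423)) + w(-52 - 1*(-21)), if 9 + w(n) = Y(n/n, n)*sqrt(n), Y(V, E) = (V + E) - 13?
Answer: -84024749/13339131 - 43*I*sqrt(31) ≈ -6.2991 - 239.41*I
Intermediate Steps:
Y(V, E) = -13 + E + V (Y(V, E) = (E + V) - 13 = -13 + E + V)
w(n) = -9 + sqrt(n)*(-12 + n) (w(n) = -9 + (-13 + n + n/n)*sqrt(n) = -9 + (-13 + n + 1)*sqrt(n) = -9 + (-12 + n)*sqrt(n) = -9 + sqrt(n)*(-12 + n))
(375/(-5391) - 20565/(-7423)) + w(-52 - 1*(-21)) = (375/(-5391) - 20565/(-7423)) + (-9 + sqrt(-52 - 1*(-21))*(-12 + (-52 - 1*(-21)))) = (375*(-1/5391) - 20565*(-1/7423)) + (-9 + sqrt(-52 + 21)*(-12 + (-52 + 21))) = (-125/1797 + 20565/7423) + (-9 + sqrt(-31)*(-12 - 31)) = 36027430/13339131 + (-9 + (I*sqrt(31))*(-43)) = 36027430/13339131 + (-9 - 43*I*sqrt(31)) = -84024749/13339131 - 43*I*sqrt(31)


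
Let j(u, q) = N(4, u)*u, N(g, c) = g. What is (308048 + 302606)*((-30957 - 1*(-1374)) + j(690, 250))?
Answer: -16379572242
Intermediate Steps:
j(u, q) = 4*u
(308048 + 302606)*((-30957 - 1*(-1374)) + j(690, 250)) = (308048 + 302606)*((-30957 - 1*(-1374)) + 4*690) = 610654*((-30957 + 1374) + 2760) = 610654*(-29583 + 2760) = 610654*(-26823) = -16379572242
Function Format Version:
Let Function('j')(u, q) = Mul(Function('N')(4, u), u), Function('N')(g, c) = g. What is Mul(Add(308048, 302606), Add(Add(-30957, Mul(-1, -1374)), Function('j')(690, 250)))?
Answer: -16379572242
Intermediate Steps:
Function('j')(u, q) = Mul(4, u)
Mul(Add(308048, 302606), Add(Add(-30957, Mul(-1, -1374)), Function('j')(690, 250))) = Mul(Add(308048, 302606), Add(Add(-30957, Mul(-1, -1374)), Mul(4, 690))) = Mul(610654, Add(Add(-30957, 1374), 2760)) = Mul(610654, Add(-29583, 2760)) = Mul(610654, -26823) = -16379572242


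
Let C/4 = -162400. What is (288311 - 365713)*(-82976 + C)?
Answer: 56702847552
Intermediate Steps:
C = -649600 (C = 4*(-162400) = -649600)
(288311 - 365713)*(-82976 + C) = (288311 - 365713)*(-82976 - 649600) = -77402*(-732576) = 56702847552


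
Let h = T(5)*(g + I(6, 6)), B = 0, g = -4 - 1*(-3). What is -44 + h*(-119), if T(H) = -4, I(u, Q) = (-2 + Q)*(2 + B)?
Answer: 3288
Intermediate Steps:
g = -1 (g = -4 + 3 = -1)
I(u, Q) = -4 + 2*Q (I(u, Q) = (-2 + Q)*(2 + 0) = (-2 + Q)*2 = -4 + 2*Q)
h = -28 (h = -4*(-1 + (-4 + 2*6)) = -4*(-1 + (-4 + 12)) = -4*(-1 + 8) = -4*7 = -28)
-44 + h*(-119) = -44 - 28*(-119) = -44 + 3332 = 3288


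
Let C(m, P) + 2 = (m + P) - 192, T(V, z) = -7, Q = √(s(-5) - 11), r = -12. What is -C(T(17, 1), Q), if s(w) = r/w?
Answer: 201 - I*√215/5 ≈ 201.0 - 2.9326*I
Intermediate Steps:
s(w) = -12/w
Q = I*√215/5 (Q = √(-12/(-5) - 11) = √(-12*(-⅕) - 11) = √(12/5 - 11) = √(-43/5) = I*√215/5 ≈ 2.9326*I)
C(m, P) = -194 + P + m (C(m, P) = -2 + ((m + P) - 192) = -2 + ((P + m) - 192) = -2 + (-192 + P + m) = -194 + P + m)
-C(T(17, 1), Q) = -(-194 + I*√215/5 - 7) = -(-201 + I*√215/5) = 201 - I*√215/5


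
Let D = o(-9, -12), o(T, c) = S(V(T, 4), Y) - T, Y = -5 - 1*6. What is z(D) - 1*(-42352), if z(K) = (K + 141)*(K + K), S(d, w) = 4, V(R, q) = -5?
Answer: 46356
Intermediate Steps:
Y = -11 (Y = -5 - 6 = -11)
o(T, c) = 4 - T
D = 13 (D = 4 - 1*(-9) = 4 + 9 = 13)
z(K) = 2*K*(141 + K) (z(K) = (141 + K)*(2*K) = 2*K*(141 + K))
z(D) - 1*(-42352) = 2*13*(141 + 13) - 1*(-42352) = 2*13*154 + 42352 = 4004 + 42352 = 46356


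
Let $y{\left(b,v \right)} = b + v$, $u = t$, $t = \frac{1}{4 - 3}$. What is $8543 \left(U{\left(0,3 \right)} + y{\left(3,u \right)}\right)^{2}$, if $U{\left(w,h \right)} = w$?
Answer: $136688$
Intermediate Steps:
$t = 1$ ($t = 1^{-1} = 1$)
$u = 1$
$8543 \left(U{\left(0,3 \right)} + y{\left(3,u \right)}\right)^{2} = 8543 \left(0 + \left(3 + 1\right)\right)^{2} = 8543 \left(0 + 4\right)^{2} = 8543 \cdot 4^{2} = 8543 \cdot 16 = 136688$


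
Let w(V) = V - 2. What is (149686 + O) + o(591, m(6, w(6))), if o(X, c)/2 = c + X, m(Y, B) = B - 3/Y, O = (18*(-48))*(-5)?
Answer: 155195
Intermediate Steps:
w(V) = -2 + V
O = 4320 (O = -864*(-5) = 4320)
o(X, c) = 2*X + 2*c (o(X, c) = 2*(c + X) = 2*(X + c) = 2*X + 2*c)
(149686 + O) + o(591, m(6, w(6))) = (149686 + 4320) + (2*591 + 2*((-2 + 6) - 3/6)) = 154006 + (1182 + 2*(4 - 3*1/6)) = 154006 + (1182 + 2*(4 - 1/2)) = 154006 + (1182 + 2*(7/2)) = 154006 + (1182 + 7) = 154006 + 1189 = 155195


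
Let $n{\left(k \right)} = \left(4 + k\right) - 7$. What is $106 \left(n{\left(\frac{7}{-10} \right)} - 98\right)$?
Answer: $- \frac{53901}{5} \approx -10780.0$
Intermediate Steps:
$n{\left(k \right)} = -3 + k$ ($n{\left(k \right)} = \left(4 + k\right) - 7 = -3 + k$)
$106 \left(n{\left(\frac{7}{-10} \right)} - 98\right) = 106 \left(\left(-3 + \frac{7}{-10}\right) - 98\right) = 106 \left(\left(-3 + 7 \left(- \frac{1}{10}\right)\right) - 98\right) = 106 \left(\left(-3 - \frac{7}{10}\right) - 98\right) = 106 \left(- \frac{37}{10} - 98\right) = 106 \left(- \frac{1017}{10}\right) = - \frac{53901}{5}$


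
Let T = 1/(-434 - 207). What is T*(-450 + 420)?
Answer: 30/641 ≈ 0.046802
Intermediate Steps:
T = -1/641 (T = 1/(-641) = -1/641 ≈ -0.0015601)
T*(-450 + 420) = -(-450 + 420)/641 = -1/641*(-30) = 30/641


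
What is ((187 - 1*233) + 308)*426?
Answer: 111612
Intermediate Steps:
((187 - 1*233) + 308)*426 = ((187 - 233) + 308)*426 = (-46 + 308)*426 = 262*426 = 111612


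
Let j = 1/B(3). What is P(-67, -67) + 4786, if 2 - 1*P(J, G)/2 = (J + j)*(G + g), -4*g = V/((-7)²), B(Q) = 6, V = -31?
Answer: -812327/196 ≈ -4144.5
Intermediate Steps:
g = 31/196 (g = -(-31)/(4*((-7)²)) = -(-31)/(4*49) = -¼*(-31/49) = 31/196 ≈ 0.15816)
j = ⅙ (j = 1/6 = ⅙ ≈ 0.16667)
P(J, G) = 4 - 2*(⅙ + J)*(31/196 + G) (P(J, G) = 4 - 2*(J + ⅙)*(G + 31/196) = 4 - 2*(⅙ + J)*(31/196 + G))
P(-67, -67) + 4786 = (2321/588 - 31/98*(-67) - ⅓*(-67) - 2*(-67)*(-67)) + 4786 = (2321/588 + 2077/98 + 67/3 - 8978) + 4786 = -1750383/196 + 4786 = -812327/196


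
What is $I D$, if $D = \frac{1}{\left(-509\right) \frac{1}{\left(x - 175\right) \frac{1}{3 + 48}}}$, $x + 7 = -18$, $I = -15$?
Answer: $- \frac{1000}{8653} \approx -0.11557$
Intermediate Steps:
$x = -25$ ($x = -7 - 18 = -25$)
$D = \frac{200}{25959}$ ($D = \frac{1}{\left(-509\right) \frac{1}{\left(-25 - 175\right) \frac{1}{3 + 48}}} = \frac{1}{\left(-509\right) \frac{1}{\left(-200\right) \frac{1}{51}}} = \frac{1}{\left(-509\right) \frac{1}{- \frac{200}{51}}} = \frac{1}{\left(-509\right) \left(- \frac{51}{200}\right)} = \frac{1}{\frac{25959}{200}} = \frac{200}{25959} \approx 0.0077045$)
$I D = \left(-15\right) \frac{200}{25959} = - \frac{1000}{8653}$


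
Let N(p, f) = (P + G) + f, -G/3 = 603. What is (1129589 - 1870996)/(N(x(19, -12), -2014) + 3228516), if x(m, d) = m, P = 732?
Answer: -741407/3225425 ≈ -0.22986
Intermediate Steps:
G = -1809 (G = -3*603 = -1809)
N(p, f) = -1077 + f (N(p, f) = (732 - 1809) + f = -1077 + f)
(1129589 - 1870996)/(N(x(19, -12), -2014) + 3228516) = (1129589 - 1870996)/((-1077 - 2014) + 3228516) = -741407/(-3091 + 3228516) = -741407/3225425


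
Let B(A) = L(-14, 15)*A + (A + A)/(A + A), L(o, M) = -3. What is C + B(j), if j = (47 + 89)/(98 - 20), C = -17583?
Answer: -228634/13 ≈ -17587.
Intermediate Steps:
j = 68/39 (j = 136/78 = 136*(1/78) = 68/39 ≈ 1.7436)
B(A) = 1 - 3*A (B(A) = -3*A + (A + A)/(A + A) = -3*A + (2*A)/((2*A)) = -3*A + (2*A)*(1/(2*A)) = -3*A + 1 = 1 - 3*A)
C + B(j) = -17583 + (1 - 3*68/39) = -17583 + (1 - 68/13) = -17583 - 55/13 = -228634/13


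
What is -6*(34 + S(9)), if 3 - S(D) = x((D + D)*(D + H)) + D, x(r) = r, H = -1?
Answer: 696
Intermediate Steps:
S(D) = 3 - D - 2*D*(-1 + D) (S(D) = 3 - ((D + D)*(D - 1) + D) = 3 - ((2*D)*(-1 + D) + D) = 3 - (2*D*(-1 + D) + D) = 3 - (D + 2*D*(-1 + D)) = 3 + (-D - 2*D*(-1 + D)) = 3 - D - 2*D*(-1 + D))
-6*(34 + S(9)) = -6*(34 + (3 + 9 - 2*9**2)) = -6*(34 + (3 + 9 - 2*81)) = -6*(34 + (3 + 9 - 162)) = -6*(34 - 150) = -6*(-116) = 696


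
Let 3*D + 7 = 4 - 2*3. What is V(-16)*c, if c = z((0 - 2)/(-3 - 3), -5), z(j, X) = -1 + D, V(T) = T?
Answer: 64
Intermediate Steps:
D = -3 (D = -7/3 + (4 - 2*3)/3 = -7/3 + (4 - 6)/3 = -7/3 + (⅓)*(-2) = -7/3 - ⅔ = -3)
z(j, X) = -4 (z(j, X) = -1 - 3 = -4)
c = -4
V(-16)*c = -16*(-4) = 64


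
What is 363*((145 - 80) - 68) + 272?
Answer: -817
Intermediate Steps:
363*((145 - 80) - 68) + 272 = 363*(65 - 68) + 272 = 363*(-3) + 272 = -1089 + 272 = -817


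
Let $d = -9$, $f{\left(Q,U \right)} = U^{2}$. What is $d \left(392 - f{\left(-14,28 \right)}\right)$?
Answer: $3528$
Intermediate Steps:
$d \left(392 - f{\left(-14,28 \right)}\right) = - 9 \left(392 - 28^{2}\right) = - 9 \left(392 - 784\right) = \left(-9\right) \left(-392\right) = 3528$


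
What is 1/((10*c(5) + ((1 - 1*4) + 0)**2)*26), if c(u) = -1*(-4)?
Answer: 1/1274 ≈ 0.00078493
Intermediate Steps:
c(u) = 4
1/((10*c(5) + ((1 - 1*4) + 0)**2)*26) = 1/((10*4 + ((1 - 1*4) + 0)**2)*26) = 1/((40 + ((1 - 4) + 0)**2)*26) = 1/((40 + (-3 + 0)**2)*26) = 1/((40 + (-3)**2)*26) = 1/((40 + 9)*26) = 1/(49*26) = 1/1274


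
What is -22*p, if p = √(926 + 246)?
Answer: -44*√293 ≈ -753.16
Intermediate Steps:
p = 2*√293 (p = √1172 = 2*√293 ≈ 34.234)
-22*p = -44*√293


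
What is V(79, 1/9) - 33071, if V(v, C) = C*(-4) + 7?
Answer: -297580/9 ≈ -33064.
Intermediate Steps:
V(v, C) = 7 - 4*C (V(v, C) = -4*C + 7 = 7 - 4*C)
V(79, 1/9) - 33071 = (7 - 4/9) - 33071 = 59/9 - 33071 = -297580/9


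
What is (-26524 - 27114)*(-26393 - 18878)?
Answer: 2428245898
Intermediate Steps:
(-26524 - 27114)*(-26393 - 18878) = -53638*(-45271) = 2428245898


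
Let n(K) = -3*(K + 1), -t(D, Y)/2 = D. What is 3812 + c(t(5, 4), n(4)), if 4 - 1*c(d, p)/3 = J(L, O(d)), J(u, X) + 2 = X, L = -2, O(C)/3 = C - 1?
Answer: 3929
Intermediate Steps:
t(D, Y) = -2*D
O(C) = -3 + 3*C (O(C) = 3*(C - 1) = 3*(-1 + C) = -3 + 3*C)
J(u, X) = -2 + X
n(K) = -3 - 3*K (n(K) = -3*(1 + K) = -3 - 3*K)
c(d, p) = 27 - 9*d (c(d, p) = 12 - 3*(-2 + (-3 + 3*d)) = 12 - 3*(-5 + 3*d) = 12 + (15 - 9*d) = 27 - 9*d)
3812 + c(t(5, 4), n(4)) = 3812 + (27 - (-18)*5) = 3812 + (27 - 9*(-10)) = 3812 + (27 + 90) = 3812 + 117 = 3929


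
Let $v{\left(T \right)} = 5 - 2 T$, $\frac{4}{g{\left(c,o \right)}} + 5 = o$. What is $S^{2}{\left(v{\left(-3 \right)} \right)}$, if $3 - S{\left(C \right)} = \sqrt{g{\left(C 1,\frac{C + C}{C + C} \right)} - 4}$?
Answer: $\left(3 - i \sqrt{5}\right)^{2} \approx 4.0 - 13.416 i$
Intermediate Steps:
$g{\left(c,o \right)} = \frac{4}{-5 + o}$
$S{\left(C \right)} = 3 - i \sqrt{5}$ ($S{\left(C \right)} = 3 - \sqrt{\frac{4}{-5 + \frac{C + C}{C + C}} - 4} = 3 - \sqrt{\frac{4}{-5 + \frac{2 C}{2 C}} - 4} = 3 - \sqrt{\frac{4}{-5 + 2 C \frac{1}{2 C}} - 4} = 3 - \sqrt{\frac{4}{-5 + 1} - 4} = 3 - \sqrt{\frac{4}{-4} - 4} = 3 - \sqrt{4 \left(- \frac{1}{4}\right) - 4} = 3 - \sqrt{-1 - 4} = 3 - \sqrt{-5} = 3 - i \sqrt{5}$)
$S^{2}{\left(v{\left(-3 \right)} \right)} = \left(3 - i \sqrt{5}\right)^{2}$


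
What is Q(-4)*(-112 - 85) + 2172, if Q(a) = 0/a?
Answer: 2172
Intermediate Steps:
Q(a) = 0
Q(-4)*(-112 - 85) + 2172 = 0*(-112 - 85) + 2172 = 0*(-197) + 2172 = 0 + 2172 = 2172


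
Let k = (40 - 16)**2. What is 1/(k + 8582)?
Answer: 1/9158 ≈ 0.00010919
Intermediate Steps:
k = 576 (k = 24**2 = 576)
1/(k + 8582) = 1/(576 + 8582) = 1/9158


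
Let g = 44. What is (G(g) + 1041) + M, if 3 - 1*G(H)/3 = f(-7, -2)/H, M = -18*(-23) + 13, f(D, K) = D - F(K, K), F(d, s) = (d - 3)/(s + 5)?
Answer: 16251/11 ≈ 1477.4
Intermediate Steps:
F(d, s) = (-3 + d)/(5 + s)
f(D, K) = D - (-3 + K)/(5 + K)
M = 427 (M = 414 + 13 = 427)
G(H) = 9 + 16/H (G(H) = 9 - 3*(3 - 1*(-2) - 7*(5 - 2))/(5 - 2)/H = 9 - 3*(3 + 2 - 7*3)/3/H = 9 - 3*(3 + 2 - 21)/3/H = 9 - 3*(⅓)*(-16)/H = 9 - (-16)/H = 9 + 16/H)
(G(g) + 1041) + M = ((9 + 16/44) + 1041) + 427 = ((9 + 16*(1/44)) + 1041) + 427 = ((9 + 4/11) + 1041) + 427 = (103/11 + 1041) + 427 = 11554/11 + 427 = 16251/11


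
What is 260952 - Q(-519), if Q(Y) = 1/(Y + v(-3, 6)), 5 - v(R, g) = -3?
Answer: 133346473/511 ≈ 2.6095e+5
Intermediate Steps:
v(R, g) = 8 (v(R, g) = 5 - 1*(-3) = 5 + 3 = 8)
Q(Y) = 1/(8 + Y) (Q(Y) = 1/(Y + 8) = 1/(8 + Y))
260952 - Q(-519) = 260952 - 1/(8 - 519) = 260952 - 1/(-511) = 260952 - 1*(-1/511) = 260952 + 1/511 = 133346473/511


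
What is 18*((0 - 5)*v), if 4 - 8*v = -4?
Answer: -90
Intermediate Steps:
v = 1 (v = 1/2 - 1/8*(-4) = 1/2 + 1/2 = 1)
18*((0 - 5)*v) = 18*((0 - 5)*1) = 18*(-5*1) = 18*(-5) = -90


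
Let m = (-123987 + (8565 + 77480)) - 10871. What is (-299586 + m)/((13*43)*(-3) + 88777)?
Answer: -348399/87100 ≈ -4.0000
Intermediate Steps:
m = -48813 (m = (-123987 + 86045) - 10871 = -37942 - 10871 = -48813)
(-299586 + m)/((13*43)*(-3) + 88777) = (-299586 - 48813)/((13*43)*(-3) + 88777) = -348399/(559*(-3) + 88777) = -348399/(-1677 + 88777) = -348399/87100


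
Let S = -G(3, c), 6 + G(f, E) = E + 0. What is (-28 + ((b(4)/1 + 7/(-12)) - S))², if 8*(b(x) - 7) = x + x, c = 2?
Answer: 87025/144 ≈ 604.34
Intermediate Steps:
b(x) = 7 + x/4 (b(x) = 7 + (x + x)/8 = 7 + (2*x)/8 = 7 + x/4)
G(f, E) = -6 + E (G(f, E) = -6 + (E + 0) = -6 + E)
S = 4 (S = -(-6 + 2) = -1*(-4) = 4)
(-28 + ((b(4)/1 + 7/(-12)) - S))² = (-28 + (((7 + (¼)*4)/1 + 7/(-12)) - 1*4))² = (-28 + (((7 + 1)*1 + 7*(-1/12)) - 4))² = (-28 + ((8*1 - 7/12) - 4))² = (-28 + ((8 - 7/12) - 4))² = (-28 + (89/12 - 4))² = (-28 + 41/12)² = (-295/12)² = 87025/144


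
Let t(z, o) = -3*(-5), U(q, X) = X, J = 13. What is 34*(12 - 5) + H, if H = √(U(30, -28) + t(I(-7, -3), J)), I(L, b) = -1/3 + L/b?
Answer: 238 + I*√13 ≈ 238.0 + 3.6056*I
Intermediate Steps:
I(L, b) = -⅓ + L/b (I(L, b) = -1*⅓ + L/b = -⅓ + L/b)
t(z, o) = 15
H = I*√13 (H = √(-28 + 15) = √(-13) = I*√13 ≈ 3.6056*I)
34*(12 - 5) + H = 34*(12 - 5) + I*√13 = 34*7 + I*√13 = 238 + I*√13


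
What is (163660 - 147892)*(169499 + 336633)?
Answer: 7980689376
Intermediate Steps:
(163660 - 147892)*(169499 + 336633) = 15768*506132 = 7980689376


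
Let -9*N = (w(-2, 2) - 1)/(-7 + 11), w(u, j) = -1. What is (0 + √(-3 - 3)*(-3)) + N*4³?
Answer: 32/9 - 3*I*√6 ≈ 3.5556 - 7.3485*I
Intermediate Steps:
N = 1/18 (N = -(-1 - 1)/(9*(-7 + 11)) = -(-2)/(9*4) = -⅑*(-½) = 1/18 ≈ 0.055556)
(0 + √(-3 - 3)*(-3)) + N*4³ = (0 + √(-3 - 3)*(-3)) + (1/18)*4³ = (0 + √(-6)*(-3)) + (1/18)*64 = (0 + (I*√6)*(-3)) + 32/9 = (0 - 3*I*√6) + 32/9 = -3*I*√6 + 32/9 = 32/9 - 3*I*√6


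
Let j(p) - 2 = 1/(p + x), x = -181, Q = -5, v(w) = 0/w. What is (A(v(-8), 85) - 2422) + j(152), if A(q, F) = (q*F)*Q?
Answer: -70181/29 ≈ -2420.0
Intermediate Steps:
v(w) = 0
A(q, F) = -5*F*q (A(q, F) = (q*F)*(-5) = (F*q)*(-5) = -5*F*q)
j(p) = 2 + 1/(-181 + p) (j(p) = 2 + 1/(p - 181) = 2 + 1/(-181 + p))
(A(v(-8), 85) - 2422) + j(152) = (-5*85*0 - 2422) + (-361 + 2*152)/(-181 + 152) = (0 - 2422) + (-361 + 304)/(-29) = -2422 - 1/29*(-57) = -2422 + 57/29 = -70181/29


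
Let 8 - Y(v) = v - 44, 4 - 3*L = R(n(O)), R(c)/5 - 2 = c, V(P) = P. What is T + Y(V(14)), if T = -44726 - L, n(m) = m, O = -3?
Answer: -44691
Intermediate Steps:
R(c) = 10 + 5*c
L = 3 (L = 4/3 - (10 + 5*(-3))/3 = 4/3 - (10 - 15)/3 = 4/3 - ⅓*(-5) = 4/3 + 5/3 = 3)
Y(v) = 52 - v (Y(v) = 8 - (v - 44) = 8 - (-44 + v) = 8 + (44 - v) = 52 - v)
T = -44729 (T = -44726 - 1*3 = -44726 - 3 = -44729)
T + Y(V(14)) = -44729 + (52 - 1*14) = -44729 + (52 - 14) = -44729 + 38 = -44691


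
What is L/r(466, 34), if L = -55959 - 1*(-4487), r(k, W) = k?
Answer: -25736/233 ≈ -110.45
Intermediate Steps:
L = -51472 (L = -55959 + 4487 = -51472)
L/r(466, 34) = -51472/466 = -51472*1/466 = -25736/233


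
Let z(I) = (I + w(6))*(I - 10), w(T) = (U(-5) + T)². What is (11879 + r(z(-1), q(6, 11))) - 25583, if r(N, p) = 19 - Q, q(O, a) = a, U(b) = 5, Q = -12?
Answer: -13673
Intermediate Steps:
w(T) = (5 + T)²
z(I) = (-10 + I)*(121 + I) (z(I) = (I + (5 + 6)²)*(I - 10) = (I + 11²)*(-10 + I) = (I + 121)*(-10 + I) = (121 + I)*(-10 + I) = (-10 + I)*(121 + I))
r(N, p) = 31 (r(N, p) = 19 - 1*(-12) = 19 + 12 = 31)
(11879 + r(z(-1), q(6, 11))) - 25583 = (11879 + 31) - 25583 = 11910 - 25583 = -13673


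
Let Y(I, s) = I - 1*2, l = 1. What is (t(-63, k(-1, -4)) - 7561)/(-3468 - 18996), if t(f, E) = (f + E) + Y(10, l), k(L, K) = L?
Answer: 2539/7488 ≈ 0.33908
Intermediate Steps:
Y(I, s) = -2 + I (Y(I, s) = I - 2 = -2 + I)
t(f, E) = 8 + E + f (t(f, E) = (f + E) + (-2 + 10) = (E + f) + 8 = 8 + E + f)
(t(-63, k(-1, -4)) - 7561)/(-3468 - 18996) = ((8 - 1 - 63) - 7561)/(-3468 - 18996) = (-56 - 7561)/(-22464) = -7617*(-1/22464) = 2539/7488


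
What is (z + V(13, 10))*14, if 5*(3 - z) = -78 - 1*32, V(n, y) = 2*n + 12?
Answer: 882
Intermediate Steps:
V(n, y) = 12 + 2*n
z = 25 (z = 3 - (-78 - 1*32)/5 = 3 - (-78 - 32)/5 = 3 - ⅕*(-110) = 3 + 22 = 25)
(z + V(13, 10))*14 = (25 + (12 + 2*13))*14 = (25 + (12 + 26))*14 = (25 + 38)*14 = 63*14 = 882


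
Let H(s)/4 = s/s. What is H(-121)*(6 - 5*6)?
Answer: -96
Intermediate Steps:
H(s) = 4 (H(s) = 4*(s/s) = 4*1 = 4)
H(-121)*(6 - 5*6) = 4*(6 - 5*6) = 4*(6 - 30) = 4*(-24) = -96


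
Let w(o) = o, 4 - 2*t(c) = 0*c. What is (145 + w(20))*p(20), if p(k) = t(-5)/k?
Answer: 33/2 ≈ 16.500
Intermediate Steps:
t(c) = 2 (t(c) = 2 - 0*c = 2 - ½*0 = 2 + 0 = 2)
p(k) = 2/k
(145 + w(20))*p(20) = (145 + 20)*(2/20) = 165*(2*(1/20)) = 165*(⅒) = 33/2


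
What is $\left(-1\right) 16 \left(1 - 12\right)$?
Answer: $176$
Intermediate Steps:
$\left(-1\right) 16 \left(1 - 12\right) = \left(-16\right) \left(-11\right) = 176$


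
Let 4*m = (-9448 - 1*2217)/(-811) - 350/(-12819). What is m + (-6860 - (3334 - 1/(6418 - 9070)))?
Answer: -15608714936647/1531708126 ≈ -10190.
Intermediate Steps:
m = 149817485/41584836 (m = ((-9448 - 1*2217)/(-811) - 350/(-12819))/4 = ((-9448 - 2217)*(-1/811) - 350*(-1/12819))/4 = (-11665*(-1/811) + 350/12819)/4 = (11665/811 + 350/12819)/4 = (¼)*(149817485/10396209) = 149817485/41584836 ≈ 3.6027)
m + (-6860 - (3334 - 1/(6418 - 9070))) = 149817485/41584836 + (-6860 - (3334 - 1/(6418 - 9070))) = 149817485/41584836 + (-6860 - (3334 - 1/(-2652))) = 149817485/41584836 + (-6860 - (3334 - 1*(-1/2652))) = 149817485/41584836 + (-6860 - (3334 + 1/2652)) = 149817485/41584836 + (-6860 - 1*8841769/2652) = 149817485/41584836 + (-6860 - 8841769/2652) = 149817485/41584836 - 27034489/2652 = -15608714936647/1531708126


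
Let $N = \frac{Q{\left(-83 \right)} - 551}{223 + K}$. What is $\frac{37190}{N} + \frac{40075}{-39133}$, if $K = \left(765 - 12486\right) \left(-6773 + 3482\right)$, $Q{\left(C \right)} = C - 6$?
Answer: $- \frac{2806948113337059}{1252256} \approx -2.2415 \cdot 10^{9}$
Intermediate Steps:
$Q{\left(C \right)} = -6 + C$ ($Q{\left(C \right)} = C - 6 = -6 + C$)
$K = 38573811$ ($K = \left(-11721\right) \left(-3291\right) = 38573811$)
$N = - \frac{320}{19287017}$ ($N = \frac{\left(-6 - 83\right) - 551}{223 + 38573811} = \frac{-89 - 551}{38574034} = \left(-640\right) \frac{1}{38574034} = - \frac{320}{19287017} \approx -1.6591 \cdot 10^{-5}$)
$\frac{37190}{N} + \frac{40075}{-39133} = \frac{37190}{- \frac{320}{19287017}} + \frac{40075}{-39133} = 37190 \left(- \frac{19287017}{320}\right) + 40075 \left(- \frac{1}{39133}\right) = - \frac{71728416223}{32} - \frac{40075}{39133} = - \frac{2806948113337059}{1252256}$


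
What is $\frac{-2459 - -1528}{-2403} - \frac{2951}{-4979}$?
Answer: $\frac{902054}{920349} \approx 0.98012$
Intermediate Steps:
$\frac{-2459 - -1528}{-2403} - \frac{2951}{-4979} = \left(-2459 + 1528\right) \left(- \frac{1}{2403}\right) - - \frac{227}{383} = \left(-931\right) \left(- \frac{1}{2403}\right) + \frac{227}{383} = \frac{931}{2403} + \frac{227}{383} = \frac{902054}{920349}$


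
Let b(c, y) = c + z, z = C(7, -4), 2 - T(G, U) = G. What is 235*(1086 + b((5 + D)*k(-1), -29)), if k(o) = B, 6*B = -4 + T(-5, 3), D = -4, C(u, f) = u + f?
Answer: 512065/2 ≈ 2.5603e+5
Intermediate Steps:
C(u, f) = f + u
T(G, U) = 2 - G
B = 1/2 (B = (-4 + (2 - 1*(-5)))/6 = (-4 + (2 + 5))/6 = (-4 + 7)/6 = (1/6)*3 = 1/2 ≈ 0.50000)
k(o) = 1/2
z = 3 (z = -4 + 7 = 3)
b(c, y) = 3 + c (b(c, y) = c + 3 = 3 + c)
235*(1086 + b((5 + D)*k(-1), -29)) = 235*(1086 + (3 + (5 - 4)*(1/2))) = 235*(1086 + (3 + 1*(1/2))) = 235*(1086 + (3 + 1/2)) = 235*(1086 + 7/2) = 235*(2179/2) = 512065/2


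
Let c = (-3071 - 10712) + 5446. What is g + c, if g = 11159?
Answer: 2822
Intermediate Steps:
c = -8337 (c = -13783 + 5446 = -8337)
g + c = 11159 - 8337 = 2822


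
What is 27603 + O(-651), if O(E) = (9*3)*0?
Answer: 27603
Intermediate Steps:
O(E) = 0 (O(E) = 27*0 = 0)
27603 + O(-651) = 27603 + 0 = 27603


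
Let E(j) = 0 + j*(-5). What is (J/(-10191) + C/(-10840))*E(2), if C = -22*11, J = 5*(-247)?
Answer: -7926811/5523522 ≈ -1.4351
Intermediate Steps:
J = -1235
E(j) = -5*j (E(j) = 0 - 5*j = -5*j)
C = -242
(J/(-10191) + C/(-10840))*E(2) = (-1235/(-10191) - 242/(-10840))*(-5*2) = (-1235*(-1/10191) - 242*(-1/10840))*(-10) = (1235/10191 + 121/5420)*(-10) = (7926811/55235220)*(-10) = -7926811/5523522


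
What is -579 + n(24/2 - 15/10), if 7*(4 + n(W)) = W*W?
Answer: -2269/4 ≈ -567.25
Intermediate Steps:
n(W) = -4 + W**2/7 (n(W) = -4 + (W*W)/7 = -4 + W**2/7)
-579 + n(24/2 - 15/10) = -579 + (-4 + (24/2 - 15/10)**2/7) = -579 + (-4 + (24*(1/2) - 15*1/10)**2/7) = -579 + (-4 + (12 - 3/2)**2/7) = -579 + (-4 + (21/2)**2/7) = -579 + (-4 + (1/7)*(441/4)) = -579 + (-4 + 63/4) = -579 + 47/4 = -2269/4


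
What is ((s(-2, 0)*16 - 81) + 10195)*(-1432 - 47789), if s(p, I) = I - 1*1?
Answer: -497033658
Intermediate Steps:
s(p, I) = -1 + I (s(p, I) = I - 1 = -1 + I)
((s(-2, 0)*16 - 81) + 10195)*(-1432 - 47789) = (((-1 + 0)*16 - 81) + 10195)*(-1432 - 47789) = ((-1*16 - 81) + 10195)*(-49221) = ((-16 - 81) + 10195)*(-49221) = (-97 + 10195)*(-49221) = 10098*(-49221) = -497033658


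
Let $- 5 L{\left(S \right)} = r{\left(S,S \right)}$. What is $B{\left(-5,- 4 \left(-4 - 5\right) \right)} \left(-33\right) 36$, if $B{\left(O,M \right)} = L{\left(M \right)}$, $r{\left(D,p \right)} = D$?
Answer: $\frac{42768}{5} \approx 8553.6$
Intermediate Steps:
$L{\left(S \right)} = - \frac{S}{5}$
$B{\left(O,M \right)} = - \frac{M}{5}$
$B{\left(-5,- 4 \left(-4 - 5\right) \right)} \left(-33\right) 36 = - \frac{\left(-4\right) \left(-4 - 5\right)}{5} \left(-33\right) 36 = - \frac{\left(-4\right) \left(-9\right)}{5} \left(-33\right) 36 = \left(- \frac{1}{5}\right) 36 \left(-33\right) 36 = \left(- \frac{36}{5}\right) \left(-33\right) 36 = \frac{1188}{5} \cdot 36 = \frac{42768}{5}$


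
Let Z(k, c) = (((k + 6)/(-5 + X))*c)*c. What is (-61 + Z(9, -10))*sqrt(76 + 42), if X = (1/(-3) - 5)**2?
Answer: 629*sqrt(118)/211 ≈ 32.382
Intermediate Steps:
X = 256/9 (X = (-1/3 - 5)**2 = (-16/3)**2 = 256/9 ≈ 28.444)
Z(k, c) = c**2*(54/211 + 9*k/211) (Z(k, c) = (((k + 6)/(-5 + 256/9))*c)*c = (((6 + k)/(211/9))*c)*c = (((6 + k)*(9/211))*c)*c = ((54/211 + 9*k/211)*c)*c = (c*(54/211 + 9*k/211))*c = c**2*(54/211 + 9*k/211))
(-61 + Z(9, -10))*sqrt(76 + 42) = (-61 + (9/211)*(-10)**2*(6 + 9))*sqrt(76 + 42) = (-61 + (9/211)*100*15)*sqrt(118) = (-61 + 13500/211)*sqrt(118) = 629*sqrt(118)/211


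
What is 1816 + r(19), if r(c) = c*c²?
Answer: 8675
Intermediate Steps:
r(c) = c³
1816 + r(19) = 1816 + 19³ = 1816 + 6859 = 8675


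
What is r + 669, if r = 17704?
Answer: 18373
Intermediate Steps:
r + 669 = 17704 + 669 = 18373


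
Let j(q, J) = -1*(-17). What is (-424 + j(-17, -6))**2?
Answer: 165649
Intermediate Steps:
j(q, J) = 17
(-424 + j(-17, -6))**2 = (-424 + 17)**2 = (-407)**2 = 165649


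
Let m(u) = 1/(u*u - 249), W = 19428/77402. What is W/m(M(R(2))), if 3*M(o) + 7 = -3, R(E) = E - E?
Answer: -6932558/116103 ≈ -59.710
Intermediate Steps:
R(E) = 0
W = 9714/38701 (W = 19428*(1/77402) = 9714/38701 ≈ 0.25100)
M(o) = -10/3 (M(o) = -7/3 + (1/3)*(-3) = -7/3 - 1 = -10/3)
m(u) = 1/(-249 + u**2) (m(u) = 1/(u**2 - 249) = 1/(-249 + u**2))
W/m(M(R(2))) = 9714/(38701*(1/(-249 + (-10/3)**2))) = 9714/(38701*(1/(-249 + 100/9))) = 9714/(38701*(1/(-2141/9))) = 9714/(38701*(-9/2141)) = (9714/38701)*(-2141/9) = -6932558/116103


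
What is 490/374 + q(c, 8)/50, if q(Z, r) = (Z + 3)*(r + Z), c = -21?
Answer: 28004/4675 ≈ 5.9902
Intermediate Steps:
q(Z, r) = (3 + Z)*(Z + r)
490/374 + q(c, 8)/50 = 490/374 + ((-21)² + 3*(-21) + 3*8 - 21*8)/50 = 490*(1/374) + (441 - 63 + 24 - 168)*(1/50) = 245/187 + 234*(1/50) = 245/187 + 117/25 = 28004/4675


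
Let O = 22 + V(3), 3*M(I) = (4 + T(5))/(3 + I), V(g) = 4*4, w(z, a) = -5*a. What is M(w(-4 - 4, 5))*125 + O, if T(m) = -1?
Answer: 711/22 ≈ 32.318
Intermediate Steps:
V(g) = 16
M(I) = 1/(3 + I) (M(I) = ((4 - 1)/(3 + I))/3 = (3/(3 + I))/3 = 1/(3 + I))
O = 38 (O = 22 + 16 = 38)
M(w(-4 - 4, 5))*125 + O = 125/(3 - 5*5) + 38 = 125/(3 - 25) + 38 = 125/(-22) + 38 = -1/22*125 + 38 = -125/22 + 38 = 711/22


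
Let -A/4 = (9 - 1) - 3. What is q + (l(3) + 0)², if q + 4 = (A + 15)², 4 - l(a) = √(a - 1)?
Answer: 39 - 8*√2 ≈ 27.686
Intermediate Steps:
A = -20 (A = -4*((9 - 1) - 3) = -4*(8 - 3) = -4*5 = -20)
l(a) = 4 - √(-1 + a) (l(a) = 4 - √(a - 1) = 4 - √(-1 + a))
q = 21 (q = -4 + (-20 + 15)² = -4 + (-5)² = -4 + 25 = 21)
q + (l(3) + 0)² = 21 + ((4 - √(-1 + 3)) + 0)² = 21 + ((4 - √2) + 0)² = 21 + (4 - √2)²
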